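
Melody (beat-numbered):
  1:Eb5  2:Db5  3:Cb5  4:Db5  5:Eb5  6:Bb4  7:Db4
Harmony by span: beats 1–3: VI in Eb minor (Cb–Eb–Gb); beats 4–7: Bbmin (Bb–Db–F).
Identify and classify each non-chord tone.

The harmony at that moment is Cb major triad (Cb, Eb, Gb); Db5 is not a chord tone.
It is approached by step down from Eb5 and left by step down to Cb5.
Step in, step out in the same direction — a passing tone.
The harmony at that moment is Bb minor triad (Bb, Db, F); Eb5 is not a chord tone.
It is approached by step up from Db5 and left by leap down to Bb4.
Step in, leap out — an escape tone.

Db5 (beat 2) — passing tone; Eb5 (beat 5) — escape tone.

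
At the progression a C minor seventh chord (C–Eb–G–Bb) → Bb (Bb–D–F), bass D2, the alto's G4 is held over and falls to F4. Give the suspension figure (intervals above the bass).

4–3 suspension.

At the second chord the bass is D2. The suspended G4 lies a fourth above the bass; after resolving down by step to F4, the interval above the bass becomes a third.
Suspension figures are named by those two intervals: 4–3.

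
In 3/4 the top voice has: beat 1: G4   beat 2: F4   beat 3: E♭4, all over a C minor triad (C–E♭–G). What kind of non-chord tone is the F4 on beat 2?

The harmony at that moment is C minor triad (C, E♭, G); F4 is not a chord tone.
It is approached by step down from G4 and left by step down to E♭4.
Step in, step out in the same direction — a passing tone.

Passing tone.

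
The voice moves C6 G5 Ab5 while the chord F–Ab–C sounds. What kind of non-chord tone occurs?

The harmony at that moment is F minor triad (F, Ab, C); G5 is not a chord tone.
It is approached by leap down from C6 and left by step up to Ab5.
Leap in, step out — an appoggiatura.

G5 is an appoggiatura.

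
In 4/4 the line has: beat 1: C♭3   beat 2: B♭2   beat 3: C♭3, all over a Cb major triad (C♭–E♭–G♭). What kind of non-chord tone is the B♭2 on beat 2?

The harmony at that moment is C♭ major triad (C♭, E♭, G♭); B♭2 is not a chord tone.
It is approached by step down from C♭3 and left by step up to C♭3.
Step away and step back to the same note — a neighbor tone (lower neighbor).

Lower neighbor tone.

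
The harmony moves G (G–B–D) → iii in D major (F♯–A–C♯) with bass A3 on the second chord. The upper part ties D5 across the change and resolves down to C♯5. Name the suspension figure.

4–3 suspension.

At the second chord the bass is A3. The suspended D5 lies a fourth above the bass; after resolving down by step to C♯5, the interval above the bass becomes a third.
Suspension figures are named by those two intervals: 4–3.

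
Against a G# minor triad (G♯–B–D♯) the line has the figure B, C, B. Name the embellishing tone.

C is a neighbor tone.

The harmony at that moment is G♯ minor triad (G♯, B, D♯); C is not a chord tone.
It is approached by step up from B and left by step down to B.
Step away and step back to the same note — a neighbor tone (upper neighbor).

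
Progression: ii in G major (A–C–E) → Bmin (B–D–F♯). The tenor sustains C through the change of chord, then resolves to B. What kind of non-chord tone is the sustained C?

The harmony at that moment is B minor triad (B, D, F♯); C is not a chord tone.
It is held over (the same pitch as the preceding C) and left by step down to B.
Held over from the previous chord and resolving down by step — a suspension.

C is a suspension.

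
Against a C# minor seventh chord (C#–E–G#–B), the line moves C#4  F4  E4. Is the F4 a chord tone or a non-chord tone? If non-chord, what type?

The harmony at that moment is C# minor seventh chord (C#, E, G#, B); F4 is not a chord tone.
It is approached by leap up from C#4 and left by step down to E4.
Leap in, step out — an appoggiatura.

Non-chord tone — an appoggiatura.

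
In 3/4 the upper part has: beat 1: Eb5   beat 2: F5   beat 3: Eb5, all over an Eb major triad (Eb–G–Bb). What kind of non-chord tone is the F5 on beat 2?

The harmony at that moment is Eb major triad (Eb, G, Bb); F5 is not a chord tone.
It is approached by step up from Eb5 and left by step down to Eb5.
Step away and step back to the same note — a neighbor tone (upper neighbor).

Upper neighbor tone.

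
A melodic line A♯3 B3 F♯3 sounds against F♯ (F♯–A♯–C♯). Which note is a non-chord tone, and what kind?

The harmony at that moment is F♯ major triad (F♯, A♯, C♯); B3 is not a chord tone.
It is approached by step up from A♯3 and left by leap down to F♯3.
Step in, leap out — an escape tone.

B3 is an escape tone.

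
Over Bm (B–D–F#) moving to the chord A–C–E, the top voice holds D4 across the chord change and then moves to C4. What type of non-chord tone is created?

D4 is a suspension.

The harmony at that moment is A minor triad (A, C, E); D4 is not a chord tone.
It is held over (the same pitch as the preceding D4) and left by step down to C4.
Held over from the previous chord and resolving down by step — a suspension.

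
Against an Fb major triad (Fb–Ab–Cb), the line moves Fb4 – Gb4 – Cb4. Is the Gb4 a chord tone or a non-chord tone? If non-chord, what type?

The harmony at that moment is Fb major triad (Fb, Ab, Cb); Gb4 is not a chord tone.
It is approached by step up from Fb4 and left by leap down to Cb4.
Step in, leap out — an escape tone.

Non-chord tone — an escape tone.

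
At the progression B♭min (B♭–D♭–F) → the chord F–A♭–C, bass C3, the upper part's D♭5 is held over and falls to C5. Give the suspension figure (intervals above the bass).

At the second chord the bass is C3. The suspended D♭5 lies a ninth above the bass; after resolving down by step to C5, the interval above the bass becomes an octave.
Suspension figures are named by those two intervals: 9–8.

9–8 suspension.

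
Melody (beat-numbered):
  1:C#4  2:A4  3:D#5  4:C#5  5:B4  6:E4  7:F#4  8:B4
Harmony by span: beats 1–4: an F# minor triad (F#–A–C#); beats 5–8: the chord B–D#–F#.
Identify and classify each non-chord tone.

The harmony at that moment is F# minor triad (F#, A, C#); D#5 is not a chord tone.
It is approached by leap up from A4 and left by step down to C#5.
Leap in, step out — an appoggiatura.
The harmony at that moment is B major triad (B, D#, F#); E4 is not a chord tone.
It is approached by leap down from B4 and left by step up to F#4.
Leap in, step out — an appoggiatura.

D#5 (beat 3) — appoggiatura; E4 (beat 6) — appoggiatura.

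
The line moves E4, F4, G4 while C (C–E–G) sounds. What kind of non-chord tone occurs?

The harmony at that moment is C major triad (C, E, G); F4 is not a chord tone.
It is approached by step up from E4 and left by step up to G4.
Step in, step out in the same direction — a passing tone.

F4 is a passing tone.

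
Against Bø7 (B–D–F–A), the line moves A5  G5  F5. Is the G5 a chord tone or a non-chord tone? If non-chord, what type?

The harmony at that moment is B half-diminished seventh chord (B, D, F, A); G5 is not a chord tone.
It is approached by step down from A5 and left by step down to F5.
Step in, step out in the same direction — a passing tone.

Non-chord tone — a passing tone.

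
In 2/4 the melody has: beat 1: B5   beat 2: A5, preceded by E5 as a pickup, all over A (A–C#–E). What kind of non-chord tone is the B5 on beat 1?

Appoggiatura.

The harmony at that moment is A major triad (A, C#, E); B5 is not a chord tone.
It is approached by leap up from E5 and left by step down to A5.
Leap in, step out, metrically accented — an appoggiatura.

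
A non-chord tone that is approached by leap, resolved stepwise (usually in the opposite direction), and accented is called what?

Approach: by leap. Departure: by step. Metric position: strong.
Leap in, step out, in a metrically strong position — an appoggiatura. (It is the mirror image of the escape tone, which steps in and leaps out from a weak position.)

Appoggiatura.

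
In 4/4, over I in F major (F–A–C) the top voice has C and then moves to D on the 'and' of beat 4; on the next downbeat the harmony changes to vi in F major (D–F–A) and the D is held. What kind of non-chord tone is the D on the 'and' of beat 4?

Anticipation.

The harmony at that moment is F major triad (F, A, C); D is not a chord tone.
It is approached by step up from C and then sustained as the same pitch into the next harmony.
Arriving early and becoming a chord tone when the harmony changes — an anticipation.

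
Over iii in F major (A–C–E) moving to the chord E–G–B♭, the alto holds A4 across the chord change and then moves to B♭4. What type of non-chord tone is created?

The harmony at that moment is E diminished triad (E, G, B♭); A4 is not a chord tone.
It is held over (the same pitch as the preceding A4) and left by step up to B♭4.
Held over from the previous chord and resolving up by step — a retardation.

A4 is a retardation.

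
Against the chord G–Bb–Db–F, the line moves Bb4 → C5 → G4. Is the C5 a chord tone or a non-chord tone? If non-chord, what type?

Non-chord tone — an escape tone.

The harmony at that moment is G half-diminished seventh chord (G, Bb, Db, F); C5 is not a chord tone.
It is approached by step up from Bb4 and left by leap down to G4.
Step in, leap out — an escape tone.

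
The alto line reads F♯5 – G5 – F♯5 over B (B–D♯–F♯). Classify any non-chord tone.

The harmony at that moment is B major triad (B, D♯, F♯); G5 is not a chord tone.
It is approached by step up from F♯5 and left by step down to F♯5.
Step away and step back to the same note — a neighbor tone (upper neighbor).

G5 is a neighbor tone.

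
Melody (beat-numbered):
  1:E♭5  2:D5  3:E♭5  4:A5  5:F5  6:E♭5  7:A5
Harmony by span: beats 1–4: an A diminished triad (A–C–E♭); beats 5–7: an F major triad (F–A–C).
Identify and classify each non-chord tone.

The harmony at that moment is A diminished triad (A, C, E♭); D5 is not a chord tone.
It is approached by step down from E♭5 and left by step up to E♭5.
Step away and step back to the same note — a neighbor tone (lower neighbor).
The harmony at that moment is F major triad (F, A, C); E♭5 is not a chord tone.
It is approached by step down from F5 and left by leap up to A5.
Step in, leap out — an escape tone.

D5 (beat 2) — neighbor tone; E♭5 (beat 6) — escape tone.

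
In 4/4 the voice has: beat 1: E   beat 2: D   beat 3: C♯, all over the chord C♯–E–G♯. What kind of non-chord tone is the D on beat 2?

The harmony at that moment is C♯ minor triad (C♯, E, G♯); D is not a chord tone.
It is approached by step down from E and left by step down to C♯.
Step in, step out in the same direction — a passing tone.

Passing tone.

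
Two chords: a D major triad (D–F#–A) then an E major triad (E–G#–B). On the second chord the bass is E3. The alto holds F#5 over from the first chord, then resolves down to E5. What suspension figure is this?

At the second chord the bass is E3. The suspended F#5 lies a ninth above the bass; after resolving down by step to E5, the interval above the bass becomes an octave.
Suspension figures are named by those two intervals: 9–8.

9–8 suspension.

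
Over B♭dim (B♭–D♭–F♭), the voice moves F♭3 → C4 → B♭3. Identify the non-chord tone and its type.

C4 is an appoggiatura.

The harmony at that moment is B♭ diminished triad (B♭, D♭, F♭); C4 is not a chord tone.
It is approached by leap up from F♭3 and left by step down to B♭3.
Leap in, step out — an appoggiatura.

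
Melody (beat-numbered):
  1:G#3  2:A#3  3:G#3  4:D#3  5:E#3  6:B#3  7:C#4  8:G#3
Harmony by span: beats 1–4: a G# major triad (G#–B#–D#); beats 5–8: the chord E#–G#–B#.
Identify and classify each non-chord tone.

A#3 (beat 2) — neighbor tone; C#4 (beat 7) — escape tone.

The harmony at that moment is G# major triad (G#, B#, D#); A#3 is not a chord tone.
It is approached by step up from G#3 and left by step down to G#3.
Step away and step back to the same note — a neighbor tone (upper neighbor).
The harmony at that moment is E# minor triad (E#, G#, B#); C#4 is not a chord tone.
It is approached by step up from B#3 and left by leap down to G#3.
Step in, leap out — an escape tone.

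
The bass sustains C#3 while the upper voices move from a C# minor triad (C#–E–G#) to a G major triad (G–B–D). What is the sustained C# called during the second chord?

Pedal tone (pedal point).

The harmony at that moment is G major triad (G, B, D); C#3 is not a chord tone.
It is held over (the same pitch as the preceding C#3) and then sustained as the same pitch into the next harmony.
Sustained through a change of harmony — a pedal tone.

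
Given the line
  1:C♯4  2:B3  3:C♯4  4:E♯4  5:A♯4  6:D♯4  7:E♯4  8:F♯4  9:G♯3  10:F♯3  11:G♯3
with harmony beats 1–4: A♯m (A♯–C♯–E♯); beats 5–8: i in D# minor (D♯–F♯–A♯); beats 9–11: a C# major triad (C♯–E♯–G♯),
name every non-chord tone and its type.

The harmony at that moment is A♯ minor triad (A♯, C♯, E♯); B3 is not a chord tone.
It is approached by step down from C♯4 and left by step up to C♯4.
Step away and step back to the same note — a neighbor tone (lower neighbor).
The harmony at that moment is D♯ minor triad (D♯, F♯, A♯); E♯4 is not a chord tone.
It is approached by step up from D♯4 and left by step up to F♯4.
Step in, step out in the same direction — a passing tone.
The harmony at that moment is C♯ major triad (C♯, E♯, G♯); F♯3 is not a chord tone.
It is approached by step down from G♯3 and left by step up to G♯3.
Step away and step back to the same note — a neighbor tone (lower neighbor).

B3 (beat 2) — neighbor tone; E♯4 (beat 7) — passing tone; F♯3 (beat 10) — neighbor tone.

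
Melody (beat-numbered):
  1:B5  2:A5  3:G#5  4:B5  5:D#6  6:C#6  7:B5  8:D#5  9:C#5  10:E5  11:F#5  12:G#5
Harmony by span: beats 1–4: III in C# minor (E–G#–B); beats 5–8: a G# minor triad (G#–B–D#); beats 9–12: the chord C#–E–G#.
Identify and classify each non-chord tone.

A5 (beat 2) — passing tone; C#6 (beat 6) — passing tone; F#5 (beat 11) — passing tone.

The harmony at that moment is E major triad (E, G#, B); A5 is not a chord tone.
It is approached by step down from B5 and left by step down to G#5.
Step in, step out in the same direction — a passing tone.
The harmony at that moment is G# minor triad (G#, B, D#); C#6 is not a chord tone.
It is approached by step down from D#6 and left by step down to B5.
Step in, step out in the same direction — a passing tone.
The harmony at that moment is C# minor triad (C#, E, G#); F#5 is not a chord tone.
It is approached by step up from E5 and left by step up to G#5.
Step in, step out in the same direction — a passing tone.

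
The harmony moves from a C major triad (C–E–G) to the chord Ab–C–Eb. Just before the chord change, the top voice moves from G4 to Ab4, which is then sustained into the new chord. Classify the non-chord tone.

The harmony at that moment is C major triad (C, E, G); Ab4 is not a chord tone.
It is approached by step up from G4 and then sustained as the same pitch into the next harmony.
Arriving early and becoming a chord tone when the harmony changes — an anticipation.

Ab4 is an anticipation.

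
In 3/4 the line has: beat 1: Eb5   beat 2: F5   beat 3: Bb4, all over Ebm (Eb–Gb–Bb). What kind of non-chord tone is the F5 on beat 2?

Escape tone.

The harmony at that moment is Eb minor triad (Eb, Gb, Bb); F5 is not a chord tone.
It is approached by step up from Eb5 and left by leap down to Bb4.
Step in, leap out, on a weak beat — an escape tone.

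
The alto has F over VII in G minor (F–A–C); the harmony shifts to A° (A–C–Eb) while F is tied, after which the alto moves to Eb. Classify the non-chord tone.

F is a suspension.

The harmony at that moment is A diminished triad (A, C, Eb); F is not a chord tone.
It is held over (the same pitch as the preceding F) and left by step down to Eb.
Held over from the previous chord and resolving down by step — a suspension.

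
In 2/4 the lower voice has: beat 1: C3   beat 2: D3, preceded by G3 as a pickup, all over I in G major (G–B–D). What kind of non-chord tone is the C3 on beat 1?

Appoggiatura.

The harmony at that moment is G major triad (G, B, D); C3 is not a chord tone.
It is approached by leap down from G3 and left by step up to D3.
Leap in, step out, metrically accented — an appoggiatura.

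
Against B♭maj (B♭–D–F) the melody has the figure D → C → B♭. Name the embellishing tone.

C is a passing tone.

The harmony at that moment is B♭ major triad (B♭, D, F); C is not a chord tone.
It is approached by step down from D and left by step down to B♭.
Step in, step out in the same direction — a passing tone.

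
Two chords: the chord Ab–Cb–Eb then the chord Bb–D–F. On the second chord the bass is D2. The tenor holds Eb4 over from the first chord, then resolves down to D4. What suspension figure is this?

At the second chord the bass is D2. The suspended Eb4 lies a ninth above the bass; after resolving down by step to D4, the interval above the bass becomes an octave.
Suspension figures are named by those two intervals: 9–8.

9–8 suspension.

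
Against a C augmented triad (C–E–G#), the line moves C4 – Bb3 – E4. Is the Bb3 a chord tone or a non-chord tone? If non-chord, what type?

The harmony at that moment is C augmented triad (C, E, G#); Bb3 is not a chord tone.
It is approached by step down from C4 and left by leap up to E4.
Step in, leap out — an escape tone.

Non-chord tone — an escape tone.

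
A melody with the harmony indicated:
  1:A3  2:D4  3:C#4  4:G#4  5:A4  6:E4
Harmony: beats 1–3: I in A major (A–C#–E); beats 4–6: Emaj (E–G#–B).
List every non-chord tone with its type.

The harmony at that moment is A major triad (A, C#, E); D4 is not a chord tone.
It is approached by leap up from A3 and left by step down to C#4.
Leap in, step out — an appoggiatura.
The harmony at that moment is E major triad (E, G#, B); A4 is not a chord tone.
It is approached by step up from G#4 and left by leap down to E4.
Step in, leap out — an escape tone.

D4 (beat 2) — appoggiatura; A4 (beat 5) — escape tone.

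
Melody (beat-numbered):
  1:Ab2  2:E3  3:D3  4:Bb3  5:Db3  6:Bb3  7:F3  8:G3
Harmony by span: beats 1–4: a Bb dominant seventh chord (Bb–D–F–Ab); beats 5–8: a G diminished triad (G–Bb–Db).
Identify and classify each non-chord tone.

The harmony at that moment is Bb dominant seventh chord (Bb, D, F, Ab); E3 is not a chord tone.
It is approached by leap up from Ab2 and left by step down to D3.
Leap in, step out — an appoggiatura.
The harmony at that moment is G diminished triad (G, Bb, Db); F3 is not a chord tone.
It is approached by leap down from Bb3 and left by step up to G3.
Leap in, step out — an appoggiatura.

E3 (beat 2) — appoggiatura; F3 (beat 7) — appoggiatura.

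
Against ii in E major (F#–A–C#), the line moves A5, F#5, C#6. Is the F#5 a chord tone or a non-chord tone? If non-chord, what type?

Chord tone (the root of F# minor triad).

F# minor triad contains F#, A, C#; F# is the root, so it is a chord tone.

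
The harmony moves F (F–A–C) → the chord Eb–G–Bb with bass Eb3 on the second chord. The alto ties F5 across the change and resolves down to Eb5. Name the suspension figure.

At the second chord the bass is Eb3. The suspended F5 lies a ninth above the bass; after resolving down by step to Eb5, the interval above the bass becomes an octave.
Suspension figures are named by those two intervals: 9–8.

9–8 suspension.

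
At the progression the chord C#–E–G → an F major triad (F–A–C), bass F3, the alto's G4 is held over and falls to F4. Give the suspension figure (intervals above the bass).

At the second chord the bass is F3. The suspended G4 lies a ninth above the bass; after resolving down by step to F4, the interval above the bass becomes an octave.
Suspension figures are named by those two intervals: 9–8.

9–8 suspension.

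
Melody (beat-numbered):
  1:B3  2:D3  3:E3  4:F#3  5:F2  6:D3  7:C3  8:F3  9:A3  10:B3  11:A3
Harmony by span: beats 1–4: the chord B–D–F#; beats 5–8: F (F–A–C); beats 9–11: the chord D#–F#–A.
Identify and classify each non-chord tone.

The harmony at that moment is B minor triad (B, D, F#); E3 is not a chord tone.
It is approached by step up from D3 and left by step up to F#3.
Step in, step out in the same direction — a passing tone.
The harmony at that moment is F major triad (F, A, C); D3 is not a chord tone.
It is approached by leap up from F2 and left by step down to C3.
Leap in, step out — an appoggiatura.
The harmony at that moment is D# diminished triad (D#, F#, A); B3 is not a chord tone.
It is approached by step up from A3 and left by step down to A3.
Step away and step back to the same note — a neighbor tone (upper neighbor).

E3 (beat 3) — passing tone; D3 (beat 6) — appoggiatura; B3 (beat 10) — neighbor tone.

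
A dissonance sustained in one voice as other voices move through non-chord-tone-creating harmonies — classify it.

Pedal tone.

Approach: none. Departure: none — a single pitch is sustained while the chords change around it, passing through harmonies that do not contain it.
No melodic motion at all; the dissonance is created entirely by the moving harmonies against the stationary note — a pedal tone (pedal point).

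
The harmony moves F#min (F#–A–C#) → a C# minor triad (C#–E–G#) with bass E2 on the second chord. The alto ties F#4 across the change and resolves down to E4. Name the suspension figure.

At the second chord the bass is E2. The suspended F#4 lies a ninth above the bass; after resolving down by step to E4, the interval above the bass becomes an octave.
Suspension figures are named by those two intervals: 9–8.

9–8 suspension.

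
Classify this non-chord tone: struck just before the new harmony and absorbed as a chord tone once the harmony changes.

Anticipation.

Approach: ahead of the chord change (typically by step), so it is dissonant against the current harmony. Departure: none — the same pitch is restated or held and is a chord tone of the new harmony.
Dissonant first, consonant once the harmony catches up: the note simply arrives early — an anticipation. (The reverse timing, consonant first and dissonant after the change, would be a suspension or retardation.)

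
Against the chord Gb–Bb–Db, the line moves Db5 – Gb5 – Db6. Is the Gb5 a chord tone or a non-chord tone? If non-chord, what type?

Gb major triad contains Gb, Bb, Db; Gb is the root, so it is a chord tone.

Chord tone (the root of Gb major triad).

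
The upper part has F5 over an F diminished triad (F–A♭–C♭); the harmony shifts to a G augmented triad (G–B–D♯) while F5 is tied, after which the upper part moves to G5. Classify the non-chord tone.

The harmony at that moment is G augmented triad (G, B, D♯); F5 is not a chord tone.
It is held over (the same pitch as the preceding F5) and left by step up to G5.
Held over from the previous chord and resolving up by step — a retardation.

F5 is a retardation.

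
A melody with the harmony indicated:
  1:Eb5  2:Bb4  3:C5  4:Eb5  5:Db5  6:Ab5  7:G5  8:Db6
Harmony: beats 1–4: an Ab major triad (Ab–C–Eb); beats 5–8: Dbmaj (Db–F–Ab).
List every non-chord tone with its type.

Bb4 (beat 2) — appoggiatura; G5 (beat 7) — escape tone.

The harmony at that moment is Ab major triad (Ab, C, Eb); Bb4 is not a chord tone.
It is approached by leap down from Eb5 and left by step up to C5.
Leap in, step out — an appoggiatura.
The harmony at that moment is Db major triad (Db, F, Ab); G5 is not a chord tone.
It is approached by step down from Ab5 and left by leap up to Db6.
Step in, leap out — an escape tone.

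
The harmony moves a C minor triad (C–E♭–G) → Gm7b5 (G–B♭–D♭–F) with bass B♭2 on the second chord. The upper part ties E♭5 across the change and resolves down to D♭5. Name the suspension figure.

4–3 suspension.

At the second chord the bass is B♭2. The suspended E♭5 lies a fourth above the bass; after resolving down by step to D♭5, the interval above the bass becomes a third.
Suspension figures are named by those two intervals: 4–3.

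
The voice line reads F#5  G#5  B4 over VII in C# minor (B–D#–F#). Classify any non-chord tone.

G#5 is an escape tone.

The harmony at that moment is B major triad (B, D#, F#); G#5 is not a chord tone.
It is approached by step up from F#5 and left by leap down to B4.
Step in, leap out — an escape tone.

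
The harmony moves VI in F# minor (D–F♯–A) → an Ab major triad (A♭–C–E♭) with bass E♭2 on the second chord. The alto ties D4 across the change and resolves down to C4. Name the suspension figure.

At the second chord the bass is E♭2. The suspended D4 lies a seventh above the bass; after resolving down by step to C4, the interval above the bass becomes a sixth.
Suspension figures are named by those two intervals: 7–6.

7–6 suspension.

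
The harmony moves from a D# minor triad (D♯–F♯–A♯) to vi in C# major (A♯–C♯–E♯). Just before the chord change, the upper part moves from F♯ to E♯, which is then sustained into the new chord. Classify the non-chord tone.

The harmony at that moment is D♯ minor triad (D♯, F♯, A♯); E♯ is not a chord tone.
It is approached by step down from F♯ and then sustained as the same pitch into the next harmony.
Arriving early and becoming a chord tone when the harmony changes — an anticipation.

E♯ is an anticipation.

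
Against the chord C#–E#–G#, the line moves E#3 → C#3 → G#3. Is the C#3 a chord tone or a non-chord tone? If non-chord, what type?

Chord tone (the root of C# major triad).

C# major triad contains C#, E#, G#; C# is the root, so it is a chord tone.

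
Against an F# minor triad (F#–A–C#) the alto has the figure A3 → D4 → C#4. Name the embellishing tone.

D4 is an appoggiatura.

The harmony at that moment is F# minor triad (F#, A, C#); D4 is not a chord tone.
It is approached by leap up from A3 and left by step down to C#4.
Leap in, step out — an appoggiatura.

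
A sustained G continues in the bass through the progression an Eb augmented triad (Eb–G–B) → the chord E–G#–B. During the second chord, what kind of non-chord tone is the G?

The harmony at that moment is E major triad (E, G#, B); G is not a chord tone.
It is held over (the same pitch as the preceding G) and then sustained as the same pitch into the next harmony.
Sustained through a change of harmony — a pedal tone.

Pedal tone (pedal point).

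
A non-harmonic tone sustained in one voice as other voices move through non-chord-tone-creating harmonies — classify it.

Approach: none. Departure: none — a single pitch is sustained while the chords change around it, passing through harmonies that do not contain it.
No melodic motion at all; the dissonance is created entirely by the moving harmonies against the stationary note — a pedal tone (pedal point).

Pedal tone.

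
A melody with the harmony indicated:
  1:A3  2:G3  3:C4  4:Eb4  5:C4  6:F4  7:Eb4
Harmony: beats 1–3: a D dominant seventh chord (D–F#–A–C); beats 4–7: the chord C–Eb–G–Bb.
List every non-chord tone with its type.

G3 (beat 2) — escape tone; F4 (beat 6) — appoggiatura.

The harmony at that moment is D dominant seventh chord (D, F#, A, C); G3 is not a chord tone.
It is approached by step down from A3 and left by leap up to C4.
Step in, leap out — an escape tone.
The harmony at that moment is C minor seventh chord (C, Eb, G, Bb); F4 is not a chord tone.
It is approached by leap up from C4 and left by step down to Eb4.
Leap in, step out — an appoggiatura.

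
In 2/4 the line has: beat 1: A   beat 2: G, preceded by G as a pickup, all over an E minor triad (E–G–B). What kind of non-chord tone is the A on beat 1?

The harmony at that moment is E minor triad (E, G, B); A is not a chord tone.
It is approached by step up from G and left by step down to G.
Step away and step back to the same note — a neighbor tone (upper neighbor).

Upper neighbor tone.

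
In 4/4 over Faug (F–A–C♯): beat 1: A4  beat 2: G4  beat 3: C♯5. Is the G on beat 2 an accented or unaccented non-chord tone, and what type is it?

The harmony at that moment is F augmented triad (F, A, C♯); G4 is not a chord tone.
It is approached by step down from A4 and left by leap up to C♯5.
Step in, leap out — an escape tone.
It falls on a weak beat, so it is unaccented.

Unaccented escape tone.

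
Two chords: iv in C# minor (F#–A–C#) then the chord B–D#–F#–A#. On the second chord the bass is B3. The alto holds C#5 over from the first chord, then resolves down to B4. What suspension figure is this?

At the second chord the bass is B3. The suspended C#5 lies a ninth above the bass; after resolving down by step to B4, the interval above the bass becomes an octave.
Suspension figures are named by those two intervals: 9–8.

9–8 suspension.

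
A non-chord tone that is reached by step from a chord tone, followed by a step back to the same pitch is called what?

Neighbor tone.

Approach: by step. Departure: by step in the opposite direction, back to the starting pitch.
Stepwise on both sides but reversing to return to the same chord tone — a neighbor tone. (Had it continued onward in the same direction it would be a passing tone instead.)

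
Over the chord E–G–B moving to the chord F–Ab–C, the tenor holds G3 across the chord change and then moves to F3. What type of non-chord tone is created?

The harmony at that moment is F minor triad (F, Ab, C); G3 is not a chord tone.
It is held over (the same pitch as the preceding G3) and left by step down to F3.
Held over from the previous chord and resolving down by step — a suspension.

G3 is a suspension.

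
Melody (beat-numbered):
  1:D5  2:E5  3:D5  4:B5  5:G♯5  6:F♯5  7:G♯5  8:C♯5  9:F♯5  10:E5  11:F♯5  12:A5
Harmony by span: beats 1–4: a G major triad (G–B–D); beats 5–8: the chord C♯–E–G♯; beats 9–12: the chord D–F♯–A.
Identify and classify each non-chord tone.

E5 (beat 2) — neighbor tone; F♯5 (beat 6) — neighbor tone; E5 (beat 10) — neighbor tone.

The harmony at that moment is G major triad (G, B, D); E5 is not a chord tone.
It is approached by step up from D5 and left by step down to D5.
Step away and step back to the same note — a neighbor tone (upper neighbor).
The harmony at that moment is C♯ minor triad (C♯, E, G♯); F♯5 is not a chord tone.
It is approached by step down from G♯5 and left by step up to G♯5.
Step away and step back to the same note — a neighbor tone (lower neighbor).
The harmony at that moment is D major triad (D, F♯, A); E5 is not a chord tone.
It is approached by step down from F♯5 and left by step up to F♯5.
Step away and step back to the same note — a neighbor tone (lower neighbor).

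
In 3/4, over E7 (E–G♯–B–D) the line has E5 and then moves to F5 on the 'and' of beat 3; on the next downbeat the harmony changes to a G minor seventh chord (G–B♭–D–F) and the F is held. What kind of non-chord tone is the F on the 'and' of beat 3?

Anticipation.

The harmony at that moment is E dominant seventh chord (E, G♯, B, D); F5 is not a chord tone.
It is approached by step up from E5 and then sustained as the same pitch into the next harmony.
Arriving early and becoming a chord tone when the harmony changes — an anticipation.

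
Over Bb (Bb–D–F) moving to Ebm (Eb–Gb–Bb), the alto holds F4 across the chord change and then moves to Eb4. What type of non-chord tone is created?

The harmony at that moment is Eb minor triad (Eb, Gb, Bb); F4 is not a chord tone.
It is held over (the same pitch as the preceding F4) and left by step down to Eb4.
Held over from the previous chord and resolving down by step — a suspension.

F4 is a suspension.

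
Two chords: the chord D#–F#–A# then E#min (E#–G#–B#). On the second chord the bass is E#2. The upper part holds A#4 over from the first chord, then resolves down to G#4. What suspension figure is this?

4–3 suspension.

At the second chord the bass is E#2. The suspended A#4 lies a fourth above the bass; after resolving down by step to G#4, the interval above the bass becomes a third.
Suspension figures are named by those two intervals: 4–3.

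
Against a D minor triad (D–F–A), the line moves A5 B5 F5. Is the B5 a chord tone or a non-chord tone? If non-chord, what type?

Non-chord tone — an escape tone.

The harmony at that moment is D minor triad (D, F, A); B5 is not a chord tone.
It is approached by step up from A5 and left by leap down to F5.
Step in, leap out — an escape tone.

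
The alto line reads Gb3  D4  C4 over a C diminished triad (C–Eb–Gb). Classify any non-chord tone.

D4 is an appoggiatura.

The harmony at that moment is C diminished triad (C, Eb, Gb); D4 is not a chord tone.
It is approached by leap up from Gb3 and left by step down to C4.
Leap in, step out — an appoggiatura.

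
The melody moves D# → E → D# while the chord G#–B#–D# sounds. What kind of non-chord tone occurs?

E is a neighbor tone.

The harmony at that moment is G# major triad (G#, B#, D#); E is not a chord tone.
It is approached by step up from D# and left by step down to D#.
Step away and step back to the same note — a neighbor tone (upper neighbor).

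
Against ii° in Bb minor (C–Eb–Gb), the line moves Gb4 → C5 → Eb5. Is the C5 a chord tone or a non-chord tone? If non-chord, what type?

C diminished triad contains C, Eb, Gb; C is the root, so it is a chord tone.

Chord tone (the root of C diminished triad).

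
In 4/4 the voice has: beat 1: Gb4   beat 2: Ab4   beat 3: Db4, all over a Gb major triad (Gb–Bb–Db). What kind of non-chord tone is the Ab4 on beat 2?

The harmony at that moment is Gb major triad (Gb, Bb, Db); Ab4 is not a chord tone.
It is approached by step up from Gb4 and left by leap down to Db4.
Step in, leap out, on a weak beat — an escape tone.

Escape tone.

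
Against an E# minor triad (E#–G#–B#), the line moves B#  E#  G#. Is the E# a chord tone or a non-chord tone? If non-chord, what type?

E# minor triad contains E#, G#, B#; E# is the root, so it is a chord tone.

Chord tone (the root of E# minor triad).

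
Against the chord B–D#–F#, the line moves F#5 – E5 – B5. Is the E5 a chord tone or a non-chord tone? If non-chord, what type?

The harmony at that moment is B major triad (B, D#, F#); E5 is not a chord tone.
It is approached by step down from F#5 and left by leap up to B5.
Step in, leap out — an escape tone.

Non-chord tone — an escape tone.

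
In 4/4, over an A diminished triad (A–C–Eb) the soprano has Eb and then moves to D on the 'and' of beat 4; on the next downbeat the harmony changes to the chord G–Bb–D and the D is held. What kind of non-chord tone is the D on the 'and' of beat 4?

The harmony at that moment is A diminished triad (A, C, Eb); D is not a chord tone.
It is approached by step down from Eb and then sustained as the same pitch into the next harmony.
Arriving early and becoming a chord tone when the harmony changes — an anticipation.

Anticipation.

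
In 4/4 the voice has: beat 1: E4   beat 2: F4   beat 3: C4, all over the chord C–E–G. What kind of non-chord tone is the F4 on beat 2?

The harmony at that moment is C major triad (C, E, G); F4 is not a chord tone.
It is approached by step up from E4 and left by leap down to C4.
Step in, leap out, on a weak beat — an escape tone.

Escape tone.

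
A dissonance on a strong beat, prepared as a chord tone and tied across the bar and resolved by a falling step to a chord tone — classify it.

Approach: by preparation — the pitch is first a chord tone, then held (tied or repeated) while the harmony changes under it. Departure: down by step. Metric position: strong.
A prepared dissonance that resolves downward by step — a suspension. (The same figure resolving upward would be a retardation.)

Suspension.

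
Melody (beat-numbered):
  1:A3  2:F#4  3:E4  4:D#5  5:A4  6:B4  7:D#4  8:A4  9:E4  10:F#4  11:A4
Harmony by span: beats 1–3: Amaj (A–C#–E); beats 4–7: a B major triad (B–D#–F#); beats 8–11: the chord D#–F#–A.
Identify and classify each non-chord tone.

The harmony at that moment is A major triad (A, C#, E); F#4 is not a chord tone.
It is approached by leap up from A3 and left by step down to E4.
Leap in, step out — an appoggiatura.
The harmony at that moment is B major triad (B, D#, F#); A4 is not a chord tone.
It is approached by leap down from D#5 and left by step up to B4.
Leap in, step out — an appoggiatura.
The harmony at that moment is D# diminished triad (D#, F#, A); E4 is not a chord tone.
It is approached by leap down from A4 and left by step up to F#4.
Leap in, step out — an appoggiatura.

F#4 (beat 2) — appoggiatura; A4 (beat 5) — appoggiatura; E4 (beat 9) — appoggiatura.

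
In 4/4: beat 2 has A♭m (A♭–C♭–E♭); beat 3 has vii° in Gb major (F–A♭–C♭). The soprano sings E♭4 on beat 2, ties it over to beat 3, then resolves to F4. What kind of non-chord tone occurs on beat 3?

Retardation.

The harmony at that moment is F diminished triad (F, A♭, C♭); E♭4 is not a chord tone.
It is held over (the same pitch as the preceding E♭4) and left by step up to F4.
Held over from the previous chord and resolving up by step — a retardation.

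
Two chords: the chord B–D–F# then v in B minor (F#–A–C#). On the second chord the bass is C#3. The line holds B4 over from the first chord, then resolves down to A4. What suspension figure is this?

At the second chord the bass is C#3. The suspended B4 lies a seventh above the bass; after resolving down by step to A4, the interval above the bass becomes a sixth.
Suspension figures are named by those two intervals: 7–6.

7–6 suspension.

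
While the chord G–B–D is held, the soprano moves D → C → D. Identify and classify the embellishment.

The harmony at that moment is G major triad (G, B, D); C is not a chord tone.
It is approached by step down from D and left by step up to D.
Step away and step back to the same note — a neighbor tone (lower neighbor).

C is a neighbor tone.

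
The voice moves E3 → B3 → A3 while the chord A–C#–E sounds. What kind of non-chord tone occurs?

The harmony at that moment is A major triad (A, C#, E); B3 is not a chord tone.
It is approached by leap up from E3 and left by step down to A3.
Leap in, step out — an appoggiatura.

B3 is an appoggiatura.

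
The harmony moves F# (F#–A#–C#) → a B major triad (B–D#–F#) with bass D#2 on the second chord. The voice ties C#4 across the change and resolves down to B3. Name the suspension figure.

7–6 suspension.

At the second chord the bass is D#2. The suspended C#4 lies a seventh above the bass; after resolving down by step to B3, the interval above the bass becomes a sixth.
Suspension figures are named by those two intervals: 7–6.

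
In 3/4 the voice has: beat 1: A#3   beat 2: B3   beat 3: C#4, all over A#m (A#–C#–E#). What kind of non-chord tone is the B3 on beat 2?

Passing tone.

The harmony at that moment is A# minor triad (A#, C#, E#); B3 is not a chord tone.
It is approached by step up from A#3 and left by step up to C#4.
Step in, step out in the same direction — a passing tone.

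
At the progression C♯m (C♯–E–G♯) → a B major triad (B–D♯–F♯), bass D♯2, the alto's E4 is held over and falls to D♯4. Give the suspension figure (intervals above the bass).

9–8 suspension.

At the second chord the bass is D♯2. The suspended E4 lies a ninth above the bass; after resolving down by step to D♯4, the interval above the bass becomes an octave.
Suspension figures are named by those two intervals: 9–8.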